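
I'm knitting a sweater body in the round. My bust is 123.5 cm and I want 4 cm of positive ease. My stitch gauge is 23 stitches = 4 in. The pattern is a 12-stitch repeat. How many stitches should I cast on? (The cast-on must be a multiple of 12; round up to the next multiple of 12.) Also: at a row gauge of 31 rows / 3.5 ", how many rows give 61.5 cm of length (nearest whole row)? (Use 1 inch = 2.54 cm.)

Finished = 123.5 + 4 = 127.5 cm.
127.5 cm × 1/2.54 = 50.20 inches.
23/4 = 5.75 sts per in; 50.20 × 5.75 = 288.63 sts.
Next multiple of 12 → 300.
61.5 cm = 24.21 inches; × 8.857 = 214.45 → 214 rows.

Cast on 300 stitches; work 214 rows.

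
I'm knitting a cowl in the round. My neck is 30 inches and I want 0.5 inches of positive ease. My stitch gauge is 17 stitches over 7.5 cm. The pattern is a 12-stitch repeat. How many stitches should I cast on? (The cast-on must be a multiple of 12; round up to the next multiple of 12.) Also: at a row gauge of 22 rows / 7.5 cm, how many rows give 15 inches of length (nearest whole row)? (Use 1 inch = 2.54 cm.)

Cast on 180 stitches; work 112 rows.

Finished = 30 + 0.5 = 30.5 inches.
30.5 inches × 2.54 = 77.47 cm.
17/7.5 = 2.267 sts per cm; 77.47 × 2.267 = 175.60 sts.
Next multiple of 12 → 180.
15 inches = 38.10 cm; × 2.933 = 111.76 → 112 rows.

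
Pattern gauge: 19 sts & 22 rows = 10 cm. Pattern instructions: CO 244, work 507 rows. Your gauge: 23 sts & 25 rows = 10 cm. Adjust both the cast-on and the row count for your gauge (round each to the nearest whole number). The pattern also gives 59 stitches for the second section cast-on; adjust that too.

Cast on 295 stitches; work 576 rows; second section cast-on 71 stitches.

Stitches: 244 × 23/19 = 295.37 → 295.
Rows: 507 × 25/22 = 576.14 → 576.
second section cast-on: 59 × 23/19 = 71.42 → 71.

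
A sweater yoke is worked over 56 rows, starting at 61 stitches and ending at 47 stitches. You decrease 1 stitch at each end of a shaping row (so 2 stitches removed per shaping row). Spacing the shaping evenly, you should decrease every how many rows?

Decrease every 8th row.

Stitches to remove: |47 − 61| = 14.
Shaping rows needed: 14 / 2 = 7.
56 rows / 7 = every 8 rows.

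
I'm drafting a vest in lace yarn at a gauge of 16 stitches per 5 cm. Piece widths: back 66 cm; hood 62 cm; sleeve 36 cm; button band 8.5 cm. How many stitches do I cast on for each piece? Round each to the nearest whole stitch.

Rate = 16/5 = 3.2 sts per cm.
back: 66 × 3.2 = 211.20 → 211.
hood: 62 × 3.2 = 198.40 → 198.
sleeve: 36 × 3.2 = 115.20 → 115.
button band: 8.5 × 3.2 = 27.20 → 27.

back 211; hood 198; sleeve 115; button band 27.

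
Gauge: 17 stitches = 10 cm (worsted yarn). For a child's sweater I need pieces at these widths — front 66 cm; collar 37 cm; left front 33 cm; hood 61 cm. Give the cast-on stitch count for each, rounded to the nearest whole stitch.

Rate = 17/10 = 1.7 sts per cm.
front: 66 × 1.7 = 112.20 → 112.
collar: 37 × 1.7 = 62.90 → 63.
left front: 33 × 1.7 = 56.10 → 56.
hood: 61 × 1.7 = 103.70 → 104.

front 112; collar 63; left front 56; hood 104.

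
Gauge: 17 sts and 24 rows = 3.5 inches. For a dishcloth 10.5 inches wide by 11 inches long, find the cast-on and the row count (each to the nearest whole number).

Stitch gauge = 17/3.5 = 4.857 sts/in; 10.5 × 4.857 = 51.00 → 51 sts.
Row gauge = 24/3.5 = 6.857 rows/in; 11 × 6.857 = 75.43 → 75 rows.

Cast on 51 stitches and work 75 rows.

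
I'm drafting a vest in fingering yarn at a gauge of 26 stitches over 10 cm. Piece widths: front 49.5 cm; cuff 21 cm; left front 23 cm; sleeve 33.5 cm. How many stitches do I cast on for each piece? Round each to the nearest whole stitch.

Rate = 26/10 = 2.6 sts per cm.
front: 49.5 × 2.6 = 128.70 → 129.
cuff: 21 × 2.6 = 54.60 → 55.
left front: 23 × 2.6 = 59.80 → 60.
sleeve: 33.5 × 2.6 = 87.10 → 87.

front 129; cuff 55; left front 60; sleeve 87.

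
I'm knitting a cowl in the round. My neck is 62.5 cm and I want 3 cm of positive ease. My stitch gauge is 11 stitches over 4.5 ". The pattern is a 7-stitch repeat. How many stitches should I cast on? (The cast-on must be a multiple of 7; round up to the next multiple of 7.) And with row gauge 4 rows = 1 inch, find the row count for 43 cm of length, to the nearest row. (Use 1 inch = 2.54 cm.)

Finished = 62.5 + 3 = 65.5 cm.
65.5 cm × 1/2.54 = 25.79 inches.
11/4.5 = 2.444 sts per in; 25.79 × 2.444 = 63.04 sts.
Next multiple of 7 → 70.
43 cm = 16.93 inches; × 4 = 67.72 → 68 rows.

Cast on 70 stitches; work 68 rows.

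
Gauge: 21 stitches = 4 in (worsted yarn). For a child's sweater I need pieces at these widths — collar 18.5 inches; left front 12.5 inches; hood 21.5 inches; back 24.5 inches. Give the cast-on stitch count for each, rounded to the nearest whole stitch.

Rate = 21/4 = 5.25 sts per in.
collar: 18.5 × 5.25 = 97.12 → 97.
left front: 12.5 × 5.25 = 65.62 → 66.
hood: 21.5 × 5.25 = 112.88 → 113.
back: 24.5 × 5.25 = 128.62 → 129.

collar 97; left front 66; hood 113; back 129.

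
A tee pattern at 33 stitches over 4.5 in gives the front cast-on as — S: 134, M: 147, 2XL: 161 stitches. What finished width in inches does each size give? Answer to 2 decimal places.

33/4.5 = 7.333 sts per in.
S: 134 / 7.333 = 18.273 → 18.27 in.
M: 147 / 7.333 = 20.045 → 20.05 in.
2XL: 161 / 7.333 = 21.955 → 21.95 in.

S 18.27 inches; M 20.05 inches; 2XL 21.95 inches.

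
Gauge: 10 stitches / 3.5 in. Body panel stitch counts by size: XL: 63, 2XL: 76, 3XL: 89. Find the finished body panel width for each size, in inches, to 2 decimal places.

XL 22.05 inches; 2XL 26.60 inches; 3XL 31.15 inches.

10/3.5 = 2.857 sts per in.
XL: 63 / 2.857 = 22.050 → 22.05 in.
2XL: 76 / 2.857 = 26.600 → 26.60 in.
3XL: 89 / 2.857 = 31.150 → 31.15 in.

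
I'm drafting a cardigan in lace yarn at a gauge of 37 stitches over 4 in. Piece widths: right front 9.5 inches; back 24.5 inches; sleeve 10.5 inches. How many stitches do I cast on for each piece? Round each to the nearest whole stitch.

Rate = 37/4 = 9.25 sts per in.
right front: 9.5 × 9.25 = 87.88 → 88.
back: 24.5 × 9.25 = 226.62 → 227.
sleeve: 10.5 × 9.25 = 97.12 → 97.

right front 88; back 227; sleeve 97.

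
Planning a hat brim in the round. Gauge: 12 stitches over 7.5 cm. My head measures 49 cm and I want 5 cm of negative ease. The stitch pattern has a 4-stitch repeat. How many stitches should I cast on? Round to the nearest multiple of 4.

Cast on 72 stitches.

Finished = 49 − 5 = 44 cm.
12 / 7.5 = 1.6 sts/cm.
44 × 1.6 = 70.40 sts.
Nearest multiple of 4: 72.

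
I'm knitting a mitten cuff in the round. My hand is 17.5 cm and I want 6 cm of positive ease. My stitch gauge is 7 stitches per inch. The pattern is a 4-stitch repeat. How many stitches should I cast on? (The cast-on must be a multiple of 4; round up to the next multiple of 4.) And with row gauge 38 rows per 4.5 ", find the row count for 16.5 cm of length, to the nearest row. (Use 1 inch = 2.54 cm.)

Finished = 17.5 + 6 = 23.5 cm.
23.5 cm × 1/2.54 = 9.25 inches.
7/1 = 7 sts per in; 9.25 × 7 = 64.76 sts.
Next multiple of 4 → 68.
16.5 cm = 6.50 inches; × 8.444 = 54.86 → 55 rows.

Cast on 68 stitches; work 55 rows.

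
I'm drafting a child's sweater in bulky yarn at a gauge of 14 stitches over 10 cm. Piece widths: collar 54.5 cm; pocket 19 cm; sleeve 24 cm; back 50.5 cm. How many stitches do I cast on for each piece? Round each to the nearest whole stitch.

collar 76; pocket 27; sleeve 34; back 71.

Rate = 14/10 = 1.4 sts per cm.
collar: 54.5 × 1.4 = 76.30 → 76.
pocket: 19 × 1.4 = 26.60 → 27.
sleeve: 24 × 1.4 = 33.60 → 34.
back: 50.5 × 1.4 = 70.70 → 71.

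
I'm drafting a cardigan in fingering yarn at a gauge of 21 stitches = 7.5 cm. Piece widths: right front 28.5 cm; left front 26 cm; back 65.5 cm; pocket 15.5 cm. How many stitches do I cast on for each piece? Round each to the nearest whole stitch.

Rate = 21/7.5 = 2.8 sts per cm.
right front: 28.5 × 2.8 = 79.80 → 80.
left front: 26 × 2.8 = 72.80 → 73.
back: 65.5 × 2.8 = 183.40 → 183.
pocket: 15.5 × 2.8 = 43.40 → 43.

right front 80; left front 73; back 183; pocket 43.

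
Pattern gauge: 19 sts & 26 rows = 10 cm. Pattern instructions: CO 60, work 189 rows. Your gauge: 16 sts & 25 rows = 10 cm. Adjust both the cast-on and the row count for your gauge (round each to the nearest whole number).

Stitches: 60 × 16/19 = 50.53 → 51.
Rows: 189 × 25/26 = 181.73 → 182.

Cast on 51 stitches; work 182 rows.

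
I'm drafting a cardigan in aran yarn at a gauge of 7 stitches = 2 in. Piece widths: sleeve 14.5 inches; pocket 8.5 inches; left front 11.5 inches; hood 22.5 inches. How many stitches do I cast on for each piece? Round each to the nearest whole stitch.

sleeve 51; pocket 30; left front 40; hood 79.

Rate = 7/2 = 3.5 sts per in.
sleeve: 14.5 × 3.5 = 50.75 → 51.
pocket: 8.5 × 3.5 = 29.75 → 30.
left front: 11.5 × 3.5 = 40.25 → 40.
hood: 22.5 × 3.5 = 78.75 → 79.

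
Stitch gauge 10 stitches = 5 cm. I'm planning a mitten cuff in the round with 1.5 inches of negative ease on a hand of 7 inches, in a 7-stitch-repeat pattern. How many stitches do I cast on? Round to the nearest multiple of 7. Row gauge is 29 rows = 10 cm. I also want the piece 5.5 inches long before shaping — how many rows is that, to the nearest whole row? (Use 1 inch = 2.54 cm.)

Cast on 28 stitches; work 41 rows.

Finished = 7 − 1.5 = 5.5 inches.
5.5 inches × 2.54 = 13.97 cm.
10/5 = 2 sts per cm; 13.97 × 2 = 27.94 sts.
Nearest multiple of 7 → 28.
5.5 inches = 13.97 cm; × 2.9 = 40.51 → 41 rows.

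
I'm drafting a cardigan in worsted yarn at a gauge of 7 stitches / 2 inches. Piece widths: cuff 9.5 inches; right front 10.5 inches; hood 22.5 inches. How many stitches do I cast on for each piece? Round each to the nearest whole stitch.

cuff 33; right front 37; hood 79.

Rate = 7/2 = 3.5 sts per in.
cuff: 9.5 × 3.5 = 33.25 → 33.
right front: 10.5 × 3.5 = 36.75 → 37.
hood: 22.5 × 3.5 = 78.75 → 79.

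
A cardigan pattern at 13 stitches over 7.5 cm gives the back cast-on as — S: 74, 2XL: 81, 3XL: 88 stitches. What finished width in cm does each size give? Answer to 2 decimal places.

13/7.5 = 1.733 sts per cm.
S: 74 / 1.733 = 42.692 → 42.69 cm.
2XL: 81 / 1.733 = 46.731 → 46.73 cm.
3XL: 88 / 1.733 = 50.769 → 50.77 cm.

S 42.69 cm; 2XL 46.73 cm; 3XL 50.77 cm.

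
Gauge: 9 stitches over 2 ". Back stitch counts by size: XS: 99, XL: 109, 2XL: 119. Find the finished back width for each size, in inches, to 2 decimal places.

9/2 = 4.5 sts per in.
XS: 99 / 4.5 = 22.000 → 22.00 in.
XL: 109 / 4.5 = 24.222 → 24.22 in.
2XL: 119 / 4.5 = 26.444 → 26.44 in.

XS 22.00 inches; XL 24.22 inches; 2XL 26.44 inches.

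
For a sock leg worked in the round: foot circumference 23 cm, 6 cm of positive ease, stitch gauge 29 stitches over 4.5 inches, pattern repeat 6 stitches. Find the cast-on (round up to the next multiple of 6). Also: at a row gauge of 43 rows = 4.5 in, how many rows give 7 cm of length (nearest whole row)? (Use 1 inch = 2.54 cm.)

Finished = 23 + 6 = 29 cm.
29 cm × 1/2.54 = 11.42 inches.
29/4.5 = 6.444 sts per in; 11.42 × 6.444 = 73.58 sts.
Next multiple of 6 → 78.
7 cm = 2.76 inches; × 9.556 = 26.33 → 26 rows.

Cast on 78 stitches; work 26 rows.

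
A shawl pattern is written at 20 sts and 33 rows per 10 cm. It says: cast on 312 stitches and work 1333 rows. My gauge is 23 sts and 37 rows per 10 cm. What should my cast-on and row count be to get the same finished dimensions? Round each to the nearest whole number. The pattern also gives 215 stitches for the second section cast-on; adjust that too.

Stitches: 312 × 23/20 = 358.80 → 359.
Rows: 1333 × 37/33 = 1494.58 → 1495.
second section cast-on: 215 × 23/20 = 247.25 → 247.

Cast on 359 stitches; work 1495 rows; second section cast-on 247 stitches.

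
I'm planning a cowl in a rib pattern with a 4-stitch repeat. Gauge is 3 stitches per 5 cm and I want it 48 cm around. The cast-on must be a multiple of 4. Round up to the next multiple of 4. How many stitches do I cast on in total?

32 stitches.

3 / 5 = 0.6 sts per cm.
48 × 0.6 = 28.80 sts.
Next multiple of 4: 32.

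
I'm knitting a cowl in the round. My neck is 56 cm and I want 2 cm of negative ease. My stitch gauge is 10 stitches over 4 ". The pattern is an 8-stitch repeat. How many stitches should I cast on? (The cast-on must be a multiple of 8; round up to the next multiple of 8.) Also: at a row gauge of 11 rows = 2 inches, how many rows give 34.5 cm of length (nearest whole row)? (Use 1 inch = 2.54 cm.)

Cast on 56 stitches; work 75 rows.

Finished = 56 − 2 = 54 cm.
54 cm × 1/2.54 = 21.26 inches.
10/4 = 2.5 sts per in; 21.26 × 2.5 = 53.15 sts.
Next multiple of 8 → 56.
34.5 cm = 13.58 inches; × 5.5 = 74.70 → 75 rows.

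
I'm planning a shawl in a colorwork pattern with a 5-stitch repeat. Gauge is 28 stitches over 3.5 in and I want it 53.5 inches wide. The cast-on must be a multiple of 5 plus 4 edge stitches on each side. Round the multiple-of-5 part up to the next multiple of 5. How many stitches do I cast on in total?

CO 428 sts.

28 / 3.5 = 8 sts per inch.
53.5 × 8 = 428.00 sts.
Less 8 edge sts → 420.00 for the repeat.
Next multiple of 5: 420.
Add back 8 edge sts → 428.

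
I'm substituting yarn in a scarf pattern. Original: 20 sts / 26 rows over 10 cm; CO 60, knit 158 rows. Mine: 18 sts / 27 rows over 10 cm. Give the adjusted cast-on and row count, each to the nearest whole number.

Stitches: 60 × 18/20 = 54.00 → 54.
Rows: 158 × 27/26 = 164.08 → 164.

Cast on 54 stitches; work 164 rows.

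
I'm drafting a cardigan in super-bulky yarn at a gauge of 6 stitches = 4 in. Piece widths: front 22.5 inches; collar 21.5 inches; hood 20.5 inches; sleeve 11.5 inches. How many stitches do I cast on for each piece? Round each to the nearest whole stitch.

front 34; collar 32; hood 31; sleeve 17.

Rate = 6/4 = 1.5 sts per in.
front: 22.5 × 1.5 = 33.75 → 34.
collar: 21.5 × 1.5 = 32.25 → 32.
hood: 20.5 × 1.5 = 30.75 → 31.
sleeve: 11.5 × 1.5 = 17.25 → 17.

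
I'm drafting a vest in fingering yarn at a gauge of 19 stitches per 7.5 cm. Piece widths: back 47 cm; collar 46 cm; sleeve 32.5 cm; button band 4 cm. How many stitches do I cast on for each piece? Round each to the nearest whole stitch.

back 119; collar 117; sleeve 82; button band 10.

Rate = 19/7.5 = 2.533 sts per cm.
back: 47 × 2.533 = 119.07 → 119.
collar: 46 × 2.533 = 116.53 → 117.
sleeve: 32.5 × 2.533 = 82.33 → 82.
button band: 4 × 2.533 = 10.13 → 10.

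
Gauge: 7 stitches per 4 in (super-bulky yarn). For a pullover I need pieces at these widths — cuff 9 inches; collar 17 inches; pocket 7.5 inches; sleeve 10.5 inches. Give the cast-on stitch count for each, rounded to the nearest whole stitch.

Rate = 7/4 = 1.75 sts per in.
cuff: 9 × 1.75 = 15.75 → 16.
collar: 17 × 1.75 = 29.75 → 30.
pocket: 7.5 × 1.75 = 13.12 → 13.
sleeve: 10.5 × 1.75 = 18.38 → 18.

cuff 16; collar 30; pocket 13; sleeve 18.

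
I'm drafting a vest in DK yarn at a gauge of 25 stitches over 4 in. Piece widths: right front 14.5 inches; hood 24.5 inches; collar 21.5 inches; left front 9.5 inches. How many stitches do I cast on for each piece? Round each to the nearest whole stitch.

Rate = 25/4 = 6.25 sts per in.
right front: 14.5 × 6.25 = 90.62 → 91.
hood: 24.5 × 6.25 = 153.12 → 153.
collar: 21.5 × 6.25 = 134.38 → 134.
left front: 9.5 × 6.25 = 59.38 → 59.

right front 91; hood 153; collar 134; left front 59.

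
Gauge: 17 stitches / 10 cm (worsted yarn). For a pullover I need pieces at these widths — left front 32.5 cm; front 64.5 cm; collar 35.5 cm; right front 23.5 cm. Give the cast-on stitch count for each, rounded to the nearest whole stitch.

Rate = 17/10 = 1.7 sts per cm.
left front: 32.5 × 1.7 = 55.25 → 55.
front: 64.5 × 1.7 = 109.65 → 110.
collar: 35.5 × 1.7 = 60.35 → 60.
right front: 23.5 × 1.7 = 39.95 → 40.

left front 55; front 110; collar 60; right front 40.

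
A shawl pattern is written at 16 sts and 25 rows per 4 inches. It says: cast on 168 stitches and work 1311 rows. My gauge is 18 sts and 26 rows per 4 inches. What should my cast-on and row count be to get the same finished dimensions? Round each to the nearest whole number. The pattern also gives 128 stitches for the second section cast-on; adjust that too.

Stitches: 168 × 18/16 = 189.00 → 189.
Rows: 1311 × 26/25 = 1363.44 → 1363.
second section cast-on: 128 × 18/16 = 144.00 → 144.

Cast on 189 stitches; work 1363 rows; second section cast-on 144 stitches.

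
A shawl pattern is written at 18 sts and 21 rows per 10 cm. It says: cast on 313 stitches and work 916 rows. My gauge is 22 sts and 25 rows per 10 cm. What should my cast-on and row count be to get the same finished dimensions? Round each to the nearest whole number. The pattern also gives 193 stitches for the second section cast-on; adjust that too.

Stitches: 313 × 22/18 = 382.56 → 383.
Rows: 916 × 25/21 = 1090.48 → 1090.
second section cast-on: 193 × 22/18 = 235.89 → 236.

Cast on 383 stitches; work 1090 rows; second section cast-on 236 stitches.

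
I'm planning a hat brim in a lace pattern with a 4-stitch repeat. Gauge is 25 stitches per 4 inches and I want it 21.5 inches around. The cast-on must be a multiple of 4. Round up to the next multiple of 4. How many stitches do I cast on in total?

25 / 4 = 6.25 sts per inch.
21.5 × 6.25 = 134.38 sts.
Next multiple of 4: 136.

Cast on 136 stitches.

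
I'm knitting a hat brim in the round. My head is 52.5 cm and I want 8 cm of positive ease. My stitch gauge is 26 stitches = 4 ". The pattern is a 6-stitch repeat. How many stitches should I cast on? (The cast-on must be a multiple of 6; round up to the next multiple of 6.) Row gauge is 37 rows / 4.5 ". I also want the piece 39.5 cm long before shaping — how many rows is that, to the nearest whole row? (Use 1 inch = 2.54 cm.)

Cast on 156 stitches; work 128 rows.

Finished = 52.5 + 8 = 60.5 cm.
60.5 cm × 1/2.54 = 23.82 inches.
26/4 = 6.5 sts per in; 23.82 × 6.5 = 154.82 sts.
Next multiple of 6 → 156.
39.5 cm = 15.55 inches; × 8.222 = 127.87 → 128 rows.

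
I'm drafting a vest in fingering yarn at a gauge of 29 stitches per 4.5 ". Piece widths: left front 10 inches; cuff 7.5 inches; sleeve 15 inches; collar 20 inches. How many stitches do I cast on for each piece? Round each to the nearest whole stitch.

Rate = 29/4.5 = 6.444 sts per in.
left front: 10 × 6.444 = 64.44 → 64.
cuff: 7.5 × 6.444 = 48.33 → 48.
sleeve: 15 × 6.444 = 96.67 → 97.
collar: 20 × 6.444 = 128.89 → 129.

left front 64; cuff 48; sleeve 97; collar 129.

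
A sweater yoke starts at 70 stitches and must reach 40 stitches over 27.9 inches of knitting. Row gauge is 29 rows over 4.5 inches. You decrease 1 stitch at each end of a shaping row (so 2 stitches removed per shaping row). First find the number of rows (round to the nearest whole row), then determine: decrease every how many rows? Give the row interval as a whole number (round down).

Rows = 27.9 × 6.444 = 179.8 → 180 rows.
Stitches to remove: 30 → 15 shaping rows (at 2 st each).
180 / 15 = 12.00 → every 12 rows.

Decrease every 12th row.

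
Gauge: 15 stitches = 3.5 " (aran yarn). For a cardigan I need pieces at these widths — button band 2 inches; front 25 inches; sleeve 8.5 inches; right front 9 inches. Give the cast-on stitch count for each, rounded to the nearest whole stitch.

button band 9; front 107; sleeve 36; right front 39.

Rate = 15/3.5 = 4.286 sts per in.
button band: 2 × 4.286 = 8.57 → 9.
front: 25 × 4.286 = 107.14 → 107.
sleeve: 8.5 × 4.286 = 36.43 → 36.
right front: 9 × 4.286 = 38.57 → 39.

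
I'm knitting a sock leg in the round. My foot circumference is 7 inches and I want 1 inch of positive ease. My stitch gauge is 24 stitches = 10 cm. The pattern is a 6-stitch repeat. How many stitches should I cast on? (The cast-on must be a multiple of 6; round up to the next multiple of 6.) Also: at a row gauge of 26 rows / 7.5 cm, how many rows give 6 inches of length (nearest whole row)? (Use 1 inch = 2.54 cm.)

Cast on 54 stitches; work 53 rows.

Finished = 7 + 1 = 8 inches.
8 inches × 2.54 = 20.32 cm.
24/10 = 2.4 sts per cm; 20.32 × 2.4 = 48.77 sts.
Next multiple of 6 → 54.
6 inches = 15.24 cm; × 3.467 = 52.83 → 53 rows.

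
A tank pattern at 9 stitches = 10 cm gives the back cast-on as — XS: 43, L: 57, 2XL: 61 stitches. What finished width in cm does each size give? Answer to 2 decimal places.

XS 47.78 cm; L 63.33 cm; 2XL 67.78 cm.

9/10 = 0.9 sts per cm.
XS: 43 / 0.9 = 47.778 → 47.78 cm.
L: 57 / 0.9 = 63.333 → 63.33 cm.
2XL: 61 / 0.9 = 67.778 → 67.78 cm.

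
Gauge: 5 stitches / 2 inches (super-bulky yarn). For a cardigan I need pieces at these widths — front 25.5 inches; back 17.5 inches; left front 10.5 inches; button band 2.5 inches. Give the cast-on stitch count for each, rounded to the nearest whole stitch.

Rate = 5/2 = 2.5 sts per in.
front: 25.5 × 2.5 = 63.75 → 64.
back: 17.5 × 2.5 = 43.75 → 44.
left front: 10.5 × 2.5 = 26.25 → 26.
button band: 2.5 × 2.5 = 6.25 → 6.

front 64; back 44; left front 26; button band 6.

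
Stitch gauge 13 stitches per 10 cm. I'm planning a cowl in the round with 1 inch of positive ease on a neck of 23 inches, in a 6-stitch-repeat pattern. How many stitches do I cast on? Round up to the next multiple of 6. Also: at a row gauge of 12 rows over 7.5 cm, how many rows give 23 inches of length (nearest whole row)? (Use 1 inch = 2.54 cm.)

Cast on 84 stitches; work 93 rows.

Finished = 23 + 1 = 24 inches.
24 inches × 2.54 = 60.96 cm.
13/10 = 1.3 sts per cm; 60.96 × 1.3 = 79.25 sts.
Next multiple of 6 → 84.
23 inches = 58.42 cm; × 1.6 = 93.47 → 93 rows.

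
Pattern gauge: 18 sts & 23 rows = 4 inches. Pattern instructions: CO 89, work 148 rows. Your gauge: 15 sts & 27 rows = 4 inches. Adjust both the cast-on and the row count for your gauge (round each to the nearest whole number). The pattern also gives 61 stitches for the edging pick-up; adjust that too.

Cast on 74 stitches; work 174 rows; edging pick-up 51 stitches.

Stitches: 89 × 15/18 = 74.17 → 74.
Rows: 148 × 27/23 = 173.74 → 174.
edging pick-up: 61 × 15/18 = 50.83 → 51.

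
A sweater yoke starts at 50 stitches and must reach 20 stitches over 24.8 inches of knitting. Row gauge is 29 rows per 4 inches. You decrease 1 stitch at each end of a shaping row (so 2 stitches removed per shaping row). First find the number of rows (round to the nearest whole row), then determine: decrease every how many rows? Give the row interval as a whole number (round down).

Rows = 24.8 × 7.25 = 179.8 → 180 rows.
Stitches to remove: 30 → 15 shaping rows (at 2 st each).
180 / 15 = 12.00 → every 12 rows.

Decrease every 12th row.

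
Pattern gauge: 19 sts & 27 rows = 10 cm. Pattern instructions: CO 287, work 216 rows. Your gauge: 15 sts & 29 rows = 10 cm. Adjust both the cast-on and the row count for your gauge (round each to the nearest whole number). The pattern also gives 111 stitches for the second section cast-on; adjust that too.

Cast on 227 stitches; work 232 rows; second section cast-on 88 stitches.

Stitches: 287 × 15/19 = 226.58 → 227.
Rows: 216 × 29/27 = 232.00 → 232.
second section cast-on: 111 × 15/19 = 87.63 → 88.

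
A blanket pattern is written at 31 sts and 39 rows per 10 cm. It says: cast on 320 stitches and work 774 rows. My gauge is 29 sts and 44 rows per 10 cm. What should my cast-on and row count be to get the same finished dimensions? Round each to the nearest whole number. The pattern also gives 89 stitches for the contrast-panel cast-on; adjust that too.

Stitches: 320 × 29/31 = 299.35 → 299.
Rows: 774 × 44/39 = 873.23 → 873.
contrast-panel cast-on: 89 × 29/31 = 83.26 → 83.

Cast on 299 stitches; work 873 rows; contrast-panel cast-on 83 stitches.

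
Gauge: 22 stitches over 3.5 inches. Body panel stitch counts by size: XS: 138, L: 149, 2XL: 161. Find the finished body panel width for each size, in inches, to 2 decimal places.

XS 21.95 inches; L 23.70 inches; 2XL 25.61 inches.

22/3.5 = 6.286 sts per in.
XS: 138 / 6.286 = 21.955 → 21.95 in.
L: 149 / 6.286 = 23.705 → 23.70 in.
2XL: 161 / 6.286 = 25.614 → 25.61 in.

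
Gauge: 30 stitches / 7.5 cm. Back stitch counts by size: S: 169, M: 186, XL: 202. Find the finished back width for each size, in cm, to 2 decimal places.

S 42.25 cm; M 46.50 cm; XL 50.50 cm.

30/7.5 = 4 sts per cm.
S: 169 / 4 = 42.250 → 42.25 cm.
M: 186 / 4 = 46.500 → 46.50 cm.
XL: 202 / 4 = 50.500 → 50.50 cm.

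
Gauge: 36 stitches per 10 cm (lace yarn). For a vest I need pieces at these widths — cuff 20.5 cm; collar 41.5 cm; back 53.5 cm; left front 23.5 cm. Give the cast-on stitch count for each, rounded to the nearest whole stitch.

Rate = 36/10 = 3.6 sts per cm.
cuff: 20.5 × 3.6 = 73.80 → 74.
collar: 41.5 × 3.6 = 149.40 → 149.
back: 53.5 × 3.6 = 192.60 → 193.
left front: 23.5 × 3.6 = 84.60 → 85.

cuff 74; collar 149; back 193; left front 85.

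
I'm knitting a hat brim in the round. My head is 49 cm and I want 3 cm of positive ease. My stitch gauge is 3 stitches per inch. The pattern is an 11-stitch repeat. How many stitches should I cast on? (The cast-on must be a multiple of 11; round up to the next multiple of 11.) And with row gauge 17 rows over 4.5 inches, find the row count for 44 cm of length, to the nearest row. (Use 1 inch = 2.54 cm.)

Finished = 49 + 3 = 52 cm.
52 cm × 1/2.54 = 20.47 inches.
3/1 = 3 sts per in; 20.47 × 3 = 61.42 sts.
Next multiple of 11 → 66.
44 cm = 17.32 inches; × 3.778 = 65.44 → 65 rows.

Cast on 66 stitches; work 65 rows.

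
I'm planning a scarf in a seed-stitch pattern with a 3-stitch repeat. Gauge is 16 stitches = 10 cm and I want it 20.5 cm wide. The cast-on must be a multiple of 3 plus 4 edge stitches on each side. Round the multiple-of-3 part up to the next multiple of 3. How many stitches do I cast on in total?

16 / 10 = 1.6 sts per cm.
20.5 × 1.6 = 32.80 sts.
Less 8 edge sts → 24.80 for the repeat.
Next multiple of 3: 27.
Add back 8 edge sts → 35.

35 stitches.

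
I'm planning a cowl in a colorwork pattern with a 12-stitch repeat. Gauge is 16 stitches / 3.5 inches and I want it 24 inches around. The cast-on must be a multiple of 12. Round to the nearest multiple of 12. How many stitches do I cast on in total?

16 / 3.5 = 4.571 sts per inch.
24 × 4.571 = 109.71 sts.
Nearest multiple of 12: 108.

108 stitches.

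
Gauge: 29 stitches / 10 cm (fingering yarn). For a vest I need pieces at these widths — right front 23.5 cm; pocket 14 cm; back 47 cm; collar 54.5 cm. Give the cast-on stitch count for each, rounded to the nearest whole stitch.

Rate = 29/10 = 2.9 sts per cm.
right front: 23.5 × 2.9 = 68.15 → 68.
pocket: 14 × 2.9 = 40.60 → 41.
back: 47 × 2.9 = 136.30 → 136.
collar: 54.5 × 2.9 = 158.05 → 158.

right front 68; pocket 41; back 136; collar 158.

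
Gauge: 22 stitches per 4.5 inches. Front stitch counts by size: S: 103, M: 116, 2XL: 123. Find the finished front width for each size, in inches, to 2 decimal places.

22/4.5 = 4.889 sts per in.
S: 103 / 4.889 = 21.068 → 21.07 in.
M: 116 / 4.889 = 23.727 → 23.73 in.
2XL: 123 / 4.889 = 25.159 → 25.16 in.

S 21.07 inches; M 23.73 inches; 2XL 25.16 inches.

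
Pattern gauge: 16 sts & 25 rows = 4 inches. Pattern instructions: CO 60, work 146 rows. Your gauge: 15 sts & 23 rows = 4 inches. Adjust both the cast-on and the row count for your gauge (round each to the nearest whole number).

Stitches: 60 × 15/16 = 56.25 → 56.
Rows: 146 × 23/25 = 134.32 → 134.

Cast on 56 stitches; work 134 rows.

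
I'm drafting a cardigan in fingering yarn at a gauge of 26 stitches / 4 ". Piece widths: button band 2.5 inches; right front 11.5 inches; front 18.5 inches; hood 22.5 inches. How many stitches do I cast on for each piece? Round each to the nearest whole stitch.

Rate = 26/4 = 6.5 sts per in.
button band: 2.5 × 6.5 = 16.25 → 16.
right front: 11.5 × 6.5 = 74.75 → 75.
front: 18.5 × 6.5 = 120.25 → 120.
hood: 22.5 × 6.5 = 146.25 → 146.

button band 16; right front 75; front 120; hood 146.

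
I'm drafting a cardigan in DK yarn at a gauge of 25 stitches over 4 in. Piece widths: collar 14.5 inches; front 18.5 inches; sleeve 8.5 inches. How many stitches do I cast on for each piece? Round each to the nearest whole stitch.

collar 91; front 116; sleeve 53.

Rate = 25/4 = 6.25 sts per in.
collar: 14.5 × 6.25 = 90.62 → 91.
front: 18.5 × 6.25 = 115.62 → 116.
sleeve: 8.5 × 6.25 = 53.12 → 53.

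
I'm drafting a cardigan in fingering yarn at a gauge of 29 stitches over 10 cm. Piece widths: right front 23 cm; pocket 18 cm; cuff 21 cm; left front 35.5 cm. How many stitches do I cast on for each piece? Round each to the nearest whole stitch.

right front 67; pocket 52; cuff 61; left front 103.

Rate = 29/10 = 2.9 sts per cm.
right front: 23 × 2.9 = 66.70 → 67.
pocket: 18 × 2.9 = 52.20 → 52.
cuff: 21 × 2.9 = 60.90 → 61.
left front: 35.5 × 2.9 = 102.95 → 103.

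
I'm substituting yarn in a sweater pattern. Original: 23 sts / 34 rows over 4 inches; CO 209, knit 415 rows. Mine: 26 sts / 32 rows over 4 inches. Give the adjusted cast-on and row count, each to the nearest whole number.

Cast on 236 stitches; work 391 rows.

Stitches: 209 × 26/23 = 236.26 → 236.
Rows: 415 × 32/34 = 390.59 → 391.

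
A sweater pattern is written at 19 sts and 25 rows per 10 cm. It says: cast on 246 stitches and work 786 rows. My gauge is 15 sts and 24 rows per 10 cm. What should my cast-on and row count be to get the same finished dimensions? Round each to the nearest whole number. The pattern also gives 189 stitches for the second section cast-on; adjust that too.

Cast on 194 stitches; work 755 rows; second section cast-on 149 stitches.

Stitches: 246 × 15/19 = 194.21 → 194.
Rows: 786 × 24/25 = 754.56 → 755.
second section cast-on: 189 × 15/19 = 149.21 → 149.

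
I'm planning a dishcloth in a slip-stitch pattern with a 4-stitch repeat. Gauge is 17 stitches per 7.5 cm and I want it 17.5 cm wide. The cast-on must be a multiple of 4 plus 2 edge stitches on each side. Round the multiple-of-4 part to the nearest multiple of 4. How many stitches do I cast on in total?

Cast on 40 stitches.

17 / 7.5 = 2.267 sts per cm.
17.5 × 2.267 = 39.67 sts.
Less 4 edge sts → 35.67 for the repeat.
Nearest multiple of 4: 36.
Add back 4 edge sts → 40.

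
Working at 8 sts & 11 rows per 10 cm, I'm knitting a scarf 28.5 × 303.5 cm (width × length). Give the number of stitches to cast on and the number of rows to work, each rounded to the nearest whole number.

Cast on 23 stitches and work 334 rows.

Stitch gauge = 8/10 = 0.8 sts/cm; 28.5 × 0.8 = 22.80 → 23 sts.
Row gauge = 11/10 = 1.1 rows/cm; 303.5 × 1.1 = 333.85 → 334 rows.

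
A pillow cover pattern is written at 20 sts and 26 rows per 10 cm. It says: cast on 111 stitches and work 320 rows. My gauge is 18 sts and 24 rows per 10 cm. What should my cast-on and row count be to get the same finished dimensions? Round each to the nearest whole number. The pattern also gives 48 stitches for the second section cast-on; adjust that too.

Cast on 100 stitches; work 295 rows; second section cast-on 43 stitches.

Stitches: 111 × 18/20 = 99.90 → 100.
Rows: 320 × 24/26 = 295.38 → 295.
second section cast-on: 48 × 18/20 = 43.20 → 43.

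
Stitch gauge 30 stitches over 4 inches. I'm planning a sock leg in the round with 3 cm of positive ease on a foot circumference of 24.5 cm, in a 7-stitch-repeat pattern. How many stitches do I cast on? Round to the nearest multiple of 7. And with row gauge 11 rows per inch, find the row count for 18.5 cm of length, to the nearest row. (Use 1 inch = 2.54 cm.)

Finished = 24.5 + 3 = 27.5 cm.
27.5 cm × 1/2.54 = 10.83 inches.
30/4 = 7.5 sts per in; 10.83 × 7.5 = 81.20 sts.
Nearest multiple of 7 → 84.
18.5 cm = 7.28 inches; × 11 = 80.12 → 80 rows.

Cast on 84 stitches; work 80 rows.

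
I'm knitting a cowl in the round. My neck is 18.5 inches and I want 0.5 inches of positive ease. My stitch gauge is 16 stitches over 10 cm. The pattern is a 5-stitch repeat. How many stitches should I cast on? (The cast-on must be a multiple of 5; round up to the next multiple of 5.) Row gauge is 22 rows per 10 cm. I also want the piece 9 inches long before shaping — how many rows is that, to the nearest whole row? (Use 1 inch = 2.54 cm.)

Cast on 80 stitches; work 50 rows.

Finished = 18.5 + 0.5 = 19 inches.
19 inches × 2.54 = 48.26 cm.
16/10 = 1.6 sts per cm; 48.26 × 1.6 = 77.22 sts.
Next multiple of 5 → 80.
9 inches = 22.86 cm; × 2.2 = 50.29 → 50 rows.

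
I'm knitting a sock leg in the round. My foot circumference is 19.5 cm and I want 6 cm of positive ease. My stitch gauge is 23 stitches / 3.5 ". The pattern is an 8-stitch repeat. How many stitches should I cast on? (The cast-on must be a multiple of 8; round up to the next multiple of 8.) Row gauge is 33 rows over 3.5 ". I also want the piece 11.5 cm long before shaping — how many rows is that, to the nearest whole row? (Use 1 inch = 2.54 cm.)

Finished = 19.5 + 6 = 25.5 cm.
25.5 cm × 1/2.54 = 10.04 inches.
23/3.5 = 6.571 sts per in; 10.04 × 6.571 = 65.97 sts.
Next multiple of 8 → 72.
11.5 cm = 4.53 inches; × 9.429 = 42.69 → 43 rows.

Cast on 72 stitches; work 43 rows.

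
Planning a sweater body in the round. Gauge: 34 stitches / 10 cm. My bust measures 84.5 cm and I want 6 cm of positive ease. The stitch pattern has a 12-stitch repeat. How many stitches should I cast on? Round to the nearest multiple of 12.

Finished = 84.5 + 6 = 90.5 cm.
34 / 10 = 3.4 sts/cm.
90.5 × 3.4 = 307.70 sts.
Nearest multiple of 12: 312.

Cast on 312 stitches.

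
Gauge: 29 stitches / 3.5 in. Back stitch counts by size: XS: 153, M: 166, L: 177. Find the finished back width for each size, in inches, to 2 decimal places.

XS 18.47 inches; M 20.03 inches; L 21.36 inches.

29/3.5 = 8.286 sts per in.
XS: 153 / 8.286 = 18.466 → 18.47 in.
M: 166 / 8.286 = 20.034 → 20.03 in.
L: 177 / 8.286 = 21.362 → 21.36 in.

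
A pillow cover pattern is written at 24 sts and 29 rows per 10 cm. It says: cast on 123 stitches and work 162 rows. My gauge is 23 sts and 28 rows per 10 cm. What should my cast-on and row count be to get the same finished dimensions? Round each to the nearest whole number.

Stitches: 123 × 23/24 = 117.88 → 118.
Rows: 162 × 28/29 = 156.41 → 156.

Cast on 118 stitches; work 156 rows.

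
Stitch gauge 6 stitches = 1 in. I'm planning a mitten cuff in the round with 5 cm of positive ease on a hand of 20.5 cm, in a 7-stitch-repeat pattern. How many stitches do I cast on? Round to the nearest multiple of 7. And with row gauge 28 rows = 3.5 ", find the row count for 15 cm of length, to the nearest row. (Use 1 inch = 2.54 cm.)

Cast on 63 stitches; work 47 rows.

Finished = 20.5 + 5 = 25.5 cm.
25.5 cm × 1/2.54 = 10.04 inches.
6/1 = 6 sts per in; 10.04 × 6 = 60.24 sts.
Nearest multiple of 7 → 63.
15 cm = 5.91 inches; × 8 = 47.24 → 47 rows.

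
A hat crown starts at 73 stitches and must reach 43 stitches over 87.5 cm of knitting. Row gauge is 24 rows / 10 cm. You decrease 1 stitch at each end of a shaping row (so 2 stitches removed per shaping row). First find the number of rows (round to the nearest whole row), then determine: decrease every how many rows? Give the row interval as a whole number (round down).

Rows = 87.5 × 2.4 = 210.0 → 210 rows.
Stitches to remove: 30 → 15 shaping rows (at 2 st each).
210 / 15 = 14.00 → every 14 rows.

Decrease every 14th row.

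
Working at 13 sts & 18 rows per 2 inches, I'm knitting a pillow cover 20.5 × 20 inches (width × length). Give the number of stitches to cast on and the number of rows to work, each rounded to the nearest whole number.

Stitch gauge = 13/2 = 6.5 sts/in; 20.5 × 6.5 = 133.25 → 133 sts.
Row gauge = 18/2 = 9 rows/in; 20 × 9 = 180.00 → 180 rows.

Cast on 133 stitches and work 180 rows.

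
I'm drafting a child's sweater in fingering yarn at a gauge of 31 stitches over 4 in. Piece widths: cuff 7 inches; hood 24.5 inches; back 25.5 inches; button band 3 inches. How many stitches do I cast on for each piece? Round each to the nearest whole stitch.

Rate = 31/4 = 7.75 sts per in.
cuff: 7 × 7.75 = 54.25 → 54.
hood: 24.5 × 7.75 = 189.88 → 190.
back: 25.5 × 7.75 = 197.62 → 198.
button band: 3 × 7.75 = 23.25 → 23.

cuff 54; hood 190; back 198; button band 23.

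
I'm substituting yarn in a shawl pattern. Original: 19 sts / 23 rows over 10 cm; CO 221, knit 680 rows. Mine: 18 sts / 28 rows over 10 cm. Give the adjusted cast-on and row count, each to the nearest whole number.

Stitches: 221 × 18/19 = 209.37 → 209.
Rows: 680 × 28/23 = 827.83 → 828.

Cast on 209 stitches; work 828 rows.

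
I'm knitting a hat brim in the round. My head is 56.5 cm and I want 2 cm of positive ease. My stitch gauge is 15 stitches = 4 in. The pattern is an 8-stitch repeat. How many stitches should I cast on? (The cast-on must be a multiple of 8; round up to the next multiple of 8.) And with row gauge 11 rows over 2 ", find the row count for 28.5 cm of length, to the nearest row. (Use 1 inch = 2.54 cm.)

Cast on 88 stitches; work 62 rows.

Finished = 56.5 + 2 = 58.5 cm.
58.5 cm × 1/2.54 = 23.03 inches.
15/4 = 3.75 sts per in; 23.03 × 3.75 = 86.37 sts.
Next multiple of 8 → 88.
28.5 cm = 11.22 inches; × 5.5 = 61.71 → 62 rows.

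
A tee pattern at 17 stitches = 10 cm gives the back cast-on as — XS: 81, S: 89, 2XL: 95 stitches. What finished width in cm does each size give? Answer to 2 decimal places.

17/10 = 1.7 sts per cm.
XS: 81 / 1.7 = 47.647 → 47.65 cm.
S: 89 / 1.7 = 52.353 → 52.35 cm.
2XL: 95 / 1.7 = 55.882 → 55.88 cm.

XS 47.65 cm; S 52.35 cm; 2XL 55.88 cm.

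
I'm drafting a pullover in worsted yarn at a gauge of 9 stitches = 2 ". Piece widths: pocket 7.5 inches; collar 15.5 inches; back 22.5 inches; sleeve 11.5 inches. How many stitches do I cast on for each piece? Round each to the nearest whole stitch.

Rate = 9/2 = 4.5 sts per in.
pocket: 7.5 × 4.5 = 33.75 → 34.
collar: 15.5 × 4.5 = 69.75 → 70.
back: 22.5 × 4.5 = 101.25 → 101.
sleeve: 11.5 × 4.5 = 51.75 → 52.

pocket 34; collar 70; back 101; sleeve 52.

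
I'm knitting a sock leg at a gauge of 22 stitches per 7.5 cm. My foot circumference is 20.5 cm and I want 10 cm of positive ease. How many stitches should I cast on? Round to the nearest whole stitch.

CO 89 sts.

Finished = 20.5 + 10 = 30.5 cm.
22 / 7.5 = 2.933 sts per cm.
30.50 × 2.933 = 89.47 sts.
→ 89 sts.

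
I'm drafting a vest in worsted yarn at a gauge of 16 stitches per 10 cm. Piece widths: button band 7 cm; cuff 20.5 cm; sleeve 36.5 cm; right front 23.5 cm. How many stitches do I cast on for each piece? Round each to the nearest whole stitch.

Rate = 16/10 = 1.6 sts per cm.
button band: 7 × 1.6 = 11.20 → 11.
cuff: 20.5 × 1.6 = 32.80 → 33.
sleeve: 36.5 × 1.6 = 58.40 → 58.
right front: 23.5 × 1.6 = 37.60 → 38.

button band 11; cuff 33; sleeve 58; right front 38.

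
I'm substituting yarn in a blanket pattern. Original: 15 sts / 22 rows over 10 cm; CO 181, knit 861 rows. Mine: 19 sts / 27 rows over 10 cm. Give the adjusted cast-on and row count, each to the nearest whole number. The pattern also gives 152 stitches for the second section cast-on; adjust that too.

Stitches: 181 × 19/15 = 229.27 → 229.
Rows: 861 × 27/22 = 1056.68 → 1057.
second section cast-on: 152 × 19/15 = 192.53 → 193.

Cast on 229 stitches; work 1057 rows; second section cast-on 193 stitches.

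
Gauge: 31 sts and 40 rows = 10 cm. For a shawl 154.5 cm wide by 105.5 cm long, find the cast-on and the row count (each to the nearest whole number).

Cast on 479 stitches and work 422 rows.

Stitch gauge = 31/10 = 3.1 sts/cm; 154.5 × 3.1 = 478.95 → 479 sts.
Row gauge = 40/10 = 4 rows/cm; 105.5 × 4 = 422.00 → 422 rows.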